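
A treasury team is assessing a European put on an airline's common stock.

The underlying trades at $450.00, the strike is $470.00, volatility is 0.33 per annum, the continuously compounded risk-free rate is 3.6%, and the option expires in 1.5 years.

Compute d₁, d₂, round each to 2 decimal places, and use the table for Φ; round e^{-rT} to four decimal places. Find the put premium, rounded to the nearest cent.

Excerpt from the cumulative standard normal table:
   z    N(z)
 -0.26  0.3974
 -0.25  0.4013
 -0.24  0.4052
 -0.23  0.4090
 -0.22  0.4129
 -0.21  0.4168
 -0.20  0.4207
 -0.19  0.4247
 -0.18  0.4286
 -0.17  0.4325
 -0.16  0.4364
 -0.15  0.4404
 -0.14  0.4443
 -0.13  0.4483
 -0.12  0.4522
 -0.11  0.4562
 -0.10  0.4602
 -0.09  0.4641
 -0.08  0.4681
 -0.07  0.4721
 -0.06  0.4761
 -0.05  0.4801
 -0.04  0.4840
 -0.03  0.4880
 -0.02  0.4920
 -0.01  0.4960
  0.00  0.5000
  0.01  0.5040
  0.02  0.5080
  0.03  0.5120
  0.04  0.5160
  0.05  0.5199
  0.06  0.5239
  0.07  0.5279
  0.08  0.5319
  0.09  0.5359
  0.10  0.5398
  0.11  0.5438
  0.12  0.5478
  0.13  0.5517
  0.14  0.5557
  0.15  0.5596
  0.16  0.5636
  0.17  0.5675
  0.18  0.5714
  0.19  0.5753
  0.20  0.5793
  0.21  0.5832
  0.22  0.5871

$70.38

σ√T = 0.33 × 1.2247 = 0.4042
d₁ = [ln(450/470) + (0.036 + ½·0.33²)·1.5] / (σ√T) = (-0.0435 + 0.1357) / 0.4042 = 0.2281 ⇒ 0.23
d₂ = 0.2281 − 0.4042 = -0.1761 ⇒ -0.18
exp(−rT) = exp(−0.036·1.5) = 0.9474
N(−d₂) = N(0.18) = 0.5714;  N(−d₁) = N(-0.23) = 0.4090
P = 470·0.9474·0.5714 − 450·0.4090 = 254.4318 − 184.0500 = 70.3818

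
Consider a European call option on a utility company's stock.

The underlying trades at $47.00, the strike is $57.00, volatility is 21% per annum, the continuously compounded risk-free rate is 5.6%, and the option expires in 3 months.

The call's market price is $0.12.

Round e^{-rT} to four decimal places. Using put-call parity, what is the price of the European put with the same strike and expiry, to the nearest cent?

$9.33

exp(−rT) = exp(−0.056·0.25) = 0.9861
Put-call parity: C − P = S − K·e^(−rT) = 47 − 57·0.9861 = 47 − 56.2077 = -9.2077
P = C − (C − P) = 0.12 − (-9.2077) = 9.3277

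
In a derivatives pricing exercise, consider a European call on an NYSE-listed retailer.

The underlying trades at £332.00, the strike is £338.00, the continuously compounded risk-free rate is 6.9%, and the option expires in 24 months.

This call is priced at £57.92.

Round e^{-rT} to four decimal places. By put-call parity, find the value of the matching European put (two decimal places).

exp(−rT) = exp(−0.069·2) = 0.8711
Put-call parity: C − P = S − K·e^(−rT) = 332 − 338·0.8711 = 332 − 294.4318 = 37.5682
P = C − (C − P) = 57.92 − (37.5682) = 20.3518

£20.35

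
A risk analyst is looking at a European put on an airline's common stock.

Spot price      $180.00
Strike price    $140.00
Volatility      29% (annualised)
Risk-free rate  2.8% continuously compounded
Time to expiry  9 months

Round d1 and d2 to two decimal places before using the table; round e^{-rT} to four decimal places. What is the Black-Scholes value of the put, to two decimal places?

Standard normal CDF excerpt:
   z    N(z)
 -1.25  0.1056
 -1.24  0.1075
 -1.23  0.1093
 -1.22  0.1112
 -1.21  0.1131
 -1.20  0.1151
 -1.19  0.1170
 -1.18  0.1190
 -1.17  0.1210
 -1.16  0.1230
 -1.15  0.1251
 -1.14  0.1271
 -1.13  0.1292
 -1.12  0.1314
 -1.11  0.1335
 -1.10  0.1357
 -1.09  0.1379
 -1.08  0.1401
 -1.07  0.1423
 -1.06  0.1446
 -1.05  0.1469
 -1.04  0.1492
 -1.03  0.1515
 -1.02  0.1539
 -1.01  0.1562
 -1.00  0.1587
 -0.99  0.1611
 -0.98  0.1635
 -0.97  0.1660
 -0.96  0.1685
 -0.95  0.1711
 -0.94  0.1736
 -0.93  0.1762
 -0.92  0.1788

$2.74

σ√T = 0.29·√0.75 = 0.2511
ln(S/K) + (r + σ²/2)T = ln(180/140) + (0.028 + 0.29²/2)·0.75 = 0.2513 + 0.0525 = 0.3039
d₁ = 0.3039 / 0.2511 = 1.2099 ⇒ 1.21
d₂ = d₁ − σ√T = 1.2099 − 0.2511 = 0.9587 ⇒ 0.96
e^(−rT) = e^(−0.028·0.75) = 0.9792
P = 140·0.9792·N(-0.96) − 180·N(-1.21) = 140·0.9792·0.1685 − 180·0.1131 = 23.0993 − 20.3580 = 2.7413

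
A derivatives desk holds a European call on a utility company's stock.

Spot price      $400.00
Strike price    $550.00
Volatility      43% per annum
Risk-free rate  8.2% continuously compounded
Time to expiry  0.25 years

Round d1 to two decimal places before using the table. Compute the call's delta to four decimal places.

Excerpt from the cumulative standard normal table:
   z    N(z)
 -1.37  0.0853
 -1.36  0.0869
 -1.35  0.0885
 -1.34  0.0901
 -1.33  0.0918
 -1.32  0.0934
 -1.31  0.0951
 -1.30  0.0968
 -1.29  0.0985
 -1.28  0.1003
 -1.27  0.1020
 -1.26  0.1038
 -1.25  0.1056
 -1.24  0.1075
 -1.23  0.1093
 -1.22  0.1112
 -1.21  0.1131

σ√T = 0.43 × 0.5000 = 0.2150
ln(S/K) + (r + σ²/2)T = ln(400/550) + (0.082 + 0.43²/2)·0.25 = -0.3185 + 0.0436 = -0.2748
d₁ = -0.2748 / 0.2150 = -1.2783 ⇒ -1.28
N(d₁) = N(-1.28) = 0.1003
Δ_call = N(d₁) = 0.1003

0.1003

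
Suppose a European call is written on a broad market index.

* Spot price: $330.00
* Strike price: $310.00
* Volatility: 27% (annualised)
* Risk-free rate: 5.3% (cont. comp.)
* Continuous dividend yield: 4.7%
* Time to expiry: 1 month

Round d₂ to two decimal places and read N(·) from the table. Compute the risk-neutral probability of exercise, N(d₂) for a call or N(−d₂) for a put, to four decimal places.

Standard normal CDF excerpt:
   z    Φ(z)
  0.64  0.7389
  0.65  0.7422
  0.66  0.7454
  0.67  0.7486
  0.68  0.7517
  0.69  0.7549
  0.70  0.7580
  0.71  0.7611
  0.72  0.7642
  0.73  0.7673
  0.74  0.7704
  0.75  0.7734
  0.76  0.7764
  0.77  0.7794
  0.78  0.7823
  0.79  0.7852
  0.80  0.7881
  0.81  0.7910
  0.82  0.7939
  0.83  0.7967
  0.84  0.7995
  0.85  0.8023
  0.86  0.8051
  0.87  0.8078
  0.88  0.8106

0.7794

σ√T = 0.27 × 0.2887 = 0.0779
d₁ = [ln(330/310) + (0.053 − 0.047 + ½·0.27²)·0.08333] / (σ√T) = (0.0625 + 0.0035) / 0.0779 = 0.8475 ≈ 0.85
d₂ = 0.8475 − 0.0779 = 0.7696 ≈ 0.77
Pr(exercise) under Q = N(d₂) = 0.7794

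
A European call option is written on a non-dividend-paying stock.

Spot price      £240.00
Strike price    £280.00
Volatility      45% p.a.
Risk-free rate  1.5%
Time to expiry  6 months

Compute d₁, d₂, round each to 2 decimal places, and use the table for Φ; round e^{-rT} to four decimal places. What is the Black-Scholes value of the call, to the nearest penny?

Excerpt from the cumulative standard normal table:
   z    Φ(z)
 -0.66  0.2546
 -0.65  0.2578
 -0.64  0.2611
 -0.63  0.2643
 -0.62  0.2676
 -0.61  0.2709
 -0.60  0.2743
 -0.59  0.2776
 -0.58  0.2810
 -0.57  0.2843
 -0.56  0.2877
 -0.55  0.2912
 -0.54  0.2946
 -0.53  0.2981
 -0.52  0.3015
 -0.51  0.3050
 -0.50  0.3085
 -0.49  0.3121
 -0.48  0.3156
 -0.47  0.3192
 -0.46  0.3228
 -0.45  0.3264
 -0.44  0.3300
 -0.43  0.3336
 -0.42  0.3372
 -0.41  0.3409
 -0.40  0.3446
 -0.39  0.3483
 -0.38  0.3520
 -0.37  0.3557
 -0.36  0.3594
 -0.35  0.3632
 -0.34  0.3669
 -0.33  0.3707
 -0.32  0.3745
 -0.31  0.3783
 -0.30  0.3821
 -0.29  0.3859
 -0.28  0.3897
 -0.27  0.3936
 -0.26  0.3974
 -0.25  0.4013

σ√T = 0.45 × 0.7071 = 0.3182
d₁ = [ln(240/280) + (0.015 + 0.45²/2)·0.5] / 0.3182 = [-0.1542 + 0.0581] / 0.3182 = -0.3018 ≈ -0.30
d₂ = d₁ − σ√T = -0.3018 − 0.3182 = -0.6200 ≈ -0.62
e^(−rT) = e^(−0.015·0.5) = 0.9925
N(d₁) = N(-0.30) = 0.3821;  N(d₂) = N(-0.62) = 0.2676
C = 240·0.3821 − 280·0.9925·0.2676 = 91.7040 − 74.3660 = 17.3380

£17.34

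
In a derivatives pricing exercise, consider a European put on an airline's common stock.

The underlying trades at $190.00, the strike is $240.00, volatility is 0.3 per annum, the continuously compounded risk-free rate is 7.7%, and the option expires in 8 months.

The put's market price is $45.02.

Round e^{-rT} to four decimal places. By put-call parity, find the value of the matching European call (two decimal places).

e^(−rT) = e^(−0.077·0.6667) = 0.9500
Put-call parity: C − P = S − K·e^(−rT) = 190 − 240·0.9500 = 190 − 228.0000 = -38.0000
C = P + (C − P) = 45.02 + (-38.0000) = 7.0200

$7.02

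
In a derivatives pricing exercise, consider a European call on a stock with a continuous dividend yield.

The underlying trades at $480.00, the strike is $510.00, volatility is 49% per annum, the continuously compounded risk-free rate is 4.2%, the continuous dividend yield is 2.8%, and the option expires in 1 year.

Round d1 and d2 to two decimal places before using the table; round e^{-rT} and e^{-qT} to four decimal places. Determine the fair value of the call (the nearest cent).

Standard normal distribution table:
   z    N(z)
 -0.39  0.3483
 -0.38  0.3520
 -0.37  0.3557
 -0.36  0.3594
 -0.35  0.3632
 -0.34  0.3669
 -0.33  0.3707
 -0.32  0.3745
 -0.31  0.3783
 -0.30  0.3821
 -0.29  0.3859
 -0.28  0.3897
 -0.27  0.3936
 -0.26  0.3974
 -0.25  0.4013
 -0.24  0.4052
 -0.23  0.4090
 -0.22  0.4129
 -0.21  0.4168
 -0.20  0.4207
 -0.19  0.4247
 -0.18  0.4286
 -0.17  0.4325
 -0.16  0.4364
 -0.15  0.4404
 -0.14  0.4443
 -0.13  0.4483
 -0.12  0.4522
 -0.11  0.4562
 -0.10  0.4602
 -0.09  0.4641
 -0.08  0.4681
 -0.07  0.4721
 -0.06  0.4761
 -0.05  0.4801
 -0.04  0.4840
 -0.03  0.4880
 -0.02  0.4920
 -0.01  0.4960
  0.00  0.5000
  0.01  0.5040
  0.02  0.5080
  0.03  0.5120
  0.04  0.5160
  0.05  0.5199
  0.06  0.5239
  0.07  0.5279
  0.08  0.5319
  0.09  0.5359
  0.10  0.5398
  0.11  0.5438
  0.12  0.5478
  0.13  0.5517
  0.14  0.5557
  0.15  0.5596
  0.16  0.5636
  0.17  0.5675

σ√T = 0.49 × 1.0000 = 0.4900
d₁ = [ln(480/510) + (0.042 − 0.028 + 0.49²/2)·1] / 0.4900 = [-0.0606 + 0.1341] / 0.4900 = 0.1498 → 0.15
d₂ = d₁ − σ√T = 0.1498 − 0.4900 = -0.3402 → -0.34
exp(−qT) = exp(−0.028·1) = 0.9724;  exp(−rT) = exp(−0.042·1) = 0.9589
N(d₁) = N(0.15) = 0.5596;  N(d₂) = N(-0.34) = 0.3669
C = 480·0.9724·0.5596 − 510·0.9589·0.3669 = 261.1944 − 179.4284 = 81.7660

$81.77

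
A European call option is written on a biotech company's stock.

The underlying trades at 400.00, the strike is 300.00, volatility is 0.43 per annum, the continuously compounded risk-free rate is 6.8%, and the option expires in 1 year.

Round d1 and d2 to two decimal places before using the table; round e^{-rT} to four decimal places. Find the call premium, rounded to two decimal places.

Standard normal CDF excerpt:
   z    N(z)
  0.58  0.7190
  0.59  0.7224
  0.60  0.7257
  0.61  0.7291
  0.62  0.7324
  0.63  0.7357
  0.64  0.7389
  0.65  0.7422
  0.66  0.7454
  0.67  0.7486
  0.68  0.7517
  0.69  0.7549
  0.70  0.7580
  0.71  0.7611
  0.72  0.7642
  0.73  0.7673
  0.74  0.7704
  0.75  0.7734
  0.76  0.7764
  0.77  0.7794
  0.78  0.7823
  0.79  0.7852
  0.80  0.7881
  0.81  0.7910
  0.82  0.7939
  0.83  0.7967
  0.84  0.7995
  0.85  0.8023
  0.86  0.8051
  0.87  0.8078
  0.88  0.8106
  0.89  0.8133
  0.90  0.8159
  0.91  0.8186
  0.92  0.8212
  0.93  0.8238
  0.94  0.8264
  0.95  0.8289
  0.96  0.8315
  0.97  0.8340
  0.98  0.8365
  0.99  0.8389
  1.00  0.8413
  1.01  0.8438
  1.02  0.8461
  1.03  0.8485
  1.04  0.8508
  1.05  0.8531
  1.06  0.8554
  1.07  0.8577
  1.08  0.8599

135.96

σ√T = 0.43·√1 = 0.4300
d₁ = [ln(400/300) + (0.068 + 0.43²/2)·1] / 0.4300 = [0.2877 + 0.1604] / 0.4300 = 1.0422 ⇒ 1.04
d₂ = d₁ − σ√T = 1.0422 − 0.4300 = 0.6122 ⇒ 0.61
e^(−rT) = e^(−0.068·1) = 0.9343
N(d₁) = N(1.04) = 0.8508;  N(d₂) = N(0.61) = 0.7291
C = 400·0.8508 − 300·0.9343·0.7291 = 340.3200 − 204.3594 = 135.9606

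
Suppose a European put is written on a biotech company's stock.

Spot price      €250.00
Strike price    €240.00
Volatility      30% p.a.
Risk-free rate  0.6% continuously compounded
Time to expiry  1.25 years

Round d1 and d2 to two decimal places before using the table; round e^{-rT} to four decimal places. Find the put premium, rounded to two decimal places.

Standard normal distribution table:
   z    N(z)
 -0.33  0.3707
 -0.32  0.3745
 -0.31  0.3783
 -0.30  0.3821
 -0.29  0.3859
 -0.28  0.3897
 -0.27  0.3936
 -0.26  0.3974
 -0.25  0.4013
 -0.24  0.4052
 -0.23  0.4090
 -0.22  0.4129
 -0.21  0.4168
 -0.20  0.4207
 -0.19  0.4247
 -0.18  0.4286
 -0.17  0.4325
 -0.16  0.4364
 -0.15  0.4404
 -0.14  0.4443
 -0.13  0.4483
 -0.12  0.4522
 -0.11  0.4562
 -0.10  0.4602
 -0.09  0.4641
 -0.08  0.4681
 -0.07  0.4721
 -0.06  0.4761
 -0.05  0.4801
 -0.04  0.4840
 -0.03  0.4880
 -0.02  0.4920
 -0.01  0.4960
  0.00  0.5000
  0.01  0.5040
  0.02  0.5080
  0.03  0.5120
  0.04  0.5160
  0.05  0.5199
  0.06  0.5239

€26.43

σ√T = 0.3·√1.25 = 0.3354
d₁ = [ln(250/240) + (0.006 + 0.3²/2)·1.25] / 0.3354 = [0.0408 + 0.0638] / 0.3354 = 0.3118 ⇒ 0.31
d₂ = d₁ − σ√T = 0.3118 − 0.3354 = -0.0236 ⇒ -0.02
e^(−rT) = e^(−0.006·1.25) = 0.9925
N(−d₂) = N(0.02) = 0.5080;  N(−d₁) = N(-0.31) = 0.3783
P = 240·0.9925·0.5080 − 250·0.3783 = 121.0056 − 94.5750 = 26.4306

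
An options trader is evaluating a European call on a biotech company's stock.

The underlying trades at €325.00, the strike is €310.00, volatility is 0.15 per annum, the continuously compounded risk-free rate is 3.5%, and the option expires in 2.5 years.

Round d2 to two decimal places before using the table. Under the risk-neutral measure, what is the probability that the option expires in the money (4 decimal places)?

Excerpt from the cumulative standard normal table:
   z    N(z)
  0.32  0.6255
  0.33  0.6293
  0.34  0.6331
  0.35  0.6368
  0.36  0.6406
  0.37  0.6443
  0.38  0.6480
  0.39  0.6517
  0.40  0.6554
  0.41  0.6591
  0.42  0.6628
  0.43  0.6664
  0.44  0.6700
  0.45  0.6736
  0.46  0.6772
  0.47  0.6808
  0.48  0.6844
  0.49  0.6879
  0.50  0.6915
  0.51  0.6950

σ√T = 0.15 × 1.5811 = 0.2372
d₁ = [ln(325/310) + (0.035 + ½·0.15²)·2.5] / (σ√T) = (0.0473 + 0.1156) / 0.2372 = 0.6868 which rounds to 0.69
d₂ = 0.6868 − 0.2372 = 0.4496 which rounds to 0.45
Pr(exercise) under Q = N(d₂) = 0.6736

0.6736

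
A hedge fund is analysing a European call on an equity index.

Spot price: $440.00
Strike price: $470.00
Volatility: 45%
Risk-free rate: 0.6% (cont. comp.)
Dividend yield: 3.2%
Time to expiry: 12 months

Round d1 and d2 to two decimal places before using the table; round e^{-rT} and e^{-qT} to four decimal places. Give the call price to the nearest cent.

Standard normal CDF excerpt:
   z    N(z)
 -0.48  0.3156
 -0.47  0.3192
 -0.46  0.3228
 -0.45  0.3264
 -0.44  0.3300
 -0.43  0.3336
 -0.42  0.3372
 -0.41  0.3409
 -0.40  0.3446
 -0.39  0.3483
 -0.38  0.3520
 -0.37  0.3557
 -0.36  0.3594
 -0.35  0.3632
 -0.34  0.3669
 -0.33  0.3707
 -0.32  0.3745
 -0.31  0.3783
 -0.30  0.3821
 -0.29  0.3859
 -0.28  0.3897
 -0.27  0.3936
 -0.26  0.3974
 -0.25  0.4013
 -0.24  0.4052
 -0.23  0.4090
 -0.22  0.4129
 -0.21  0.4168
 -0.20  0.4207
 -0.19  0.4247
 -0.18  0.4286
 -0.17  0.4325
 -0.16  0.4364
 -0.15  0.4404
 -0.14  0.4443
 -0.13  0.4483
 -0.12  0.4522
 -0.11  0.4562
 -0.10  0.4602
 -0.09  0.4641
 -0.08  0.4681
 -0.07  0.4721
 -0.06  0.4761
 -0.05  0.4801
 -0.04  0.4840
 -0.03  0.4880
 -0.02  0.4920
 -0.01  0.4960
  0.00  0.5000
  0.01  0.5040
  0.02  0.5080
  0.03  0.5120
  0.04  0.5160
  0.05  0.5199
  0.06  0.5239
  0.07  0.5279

σ√T = 0.45 × 1.0000 = 0.4500
d₁ = [ln(440/470) + (0.006 − 0.032 + ½·0.45²)·1] / (σ√T) = (-0.0660 + 0.0753) / 0.4500 = 0.0206 which rounds to 0.02
d₂ = 0.0206 − 0.4500 = -0.4294 which rounds to -0.43
exp(−qT) = exp(−0.032·1) = 0.9685;  exp(−rT) = exp(−0.006·1) = 0.9940
N(d₁) = N(0.02) = 0.5080;  N(d₂) = N(-0.43) = 0.3336
C = 440·0.9685·0.5080 − 470·0.9940·0.3336 = 216.4791 − 155.8512 = 60.6279

$60.63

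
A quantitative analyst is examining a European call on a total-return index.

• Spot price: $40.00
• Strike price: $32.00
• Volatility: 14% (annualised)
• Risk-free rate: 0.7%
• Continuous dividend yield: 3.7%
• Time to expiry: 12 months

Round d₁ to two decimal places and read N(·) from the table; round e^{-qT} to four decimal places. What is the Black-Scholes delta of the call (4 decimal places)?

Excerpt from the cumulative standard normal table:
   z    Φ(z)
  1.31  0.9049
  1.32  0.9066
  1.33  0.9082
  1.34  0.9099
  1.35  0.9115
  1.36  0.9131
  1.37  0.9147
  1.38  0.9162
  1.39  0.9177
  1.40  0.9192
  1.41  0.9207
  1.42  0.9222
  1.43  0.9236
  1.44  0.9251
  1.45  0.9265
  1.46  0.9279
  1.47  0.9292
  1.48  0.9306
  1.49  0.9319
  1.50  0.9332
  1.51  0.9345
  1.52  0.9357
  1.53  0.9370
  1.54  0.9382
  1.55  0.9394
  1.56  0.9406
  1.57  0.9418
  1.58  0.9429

0.8929

σ√T = 0.14·√1 = 0.1400
d₁ = [ln(40/32) + (0.007 − 0.037 + ½·0.14²)·1] / (σ√T) = (0.2231 − 0.0202) / 0.1400 = 1.4496 ≈ 1.45
N(d₁) = N(1.45) = 0.9265
Δ_call = e^(−qT)·N(d₁) = 0.9637·0.9265 = 0.8929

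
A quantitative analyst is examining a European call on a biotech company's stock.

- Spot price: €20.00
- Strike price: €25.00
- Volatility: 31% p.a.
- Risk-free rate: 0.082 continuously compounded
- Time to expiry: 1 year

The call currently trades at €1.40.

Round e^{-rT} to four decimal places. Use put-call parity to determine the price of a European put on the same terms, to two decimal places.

exp(−rT) = exp(−0.082·1) = 0.9213
Put-call parity: C − P = S − K·e^(−rT) = 20 − 25·0.9213 = 20 − 23.0325 = -3.0325
P = C − (C − P) = 1.40 − (-3.0325) = 4.4325

€4.43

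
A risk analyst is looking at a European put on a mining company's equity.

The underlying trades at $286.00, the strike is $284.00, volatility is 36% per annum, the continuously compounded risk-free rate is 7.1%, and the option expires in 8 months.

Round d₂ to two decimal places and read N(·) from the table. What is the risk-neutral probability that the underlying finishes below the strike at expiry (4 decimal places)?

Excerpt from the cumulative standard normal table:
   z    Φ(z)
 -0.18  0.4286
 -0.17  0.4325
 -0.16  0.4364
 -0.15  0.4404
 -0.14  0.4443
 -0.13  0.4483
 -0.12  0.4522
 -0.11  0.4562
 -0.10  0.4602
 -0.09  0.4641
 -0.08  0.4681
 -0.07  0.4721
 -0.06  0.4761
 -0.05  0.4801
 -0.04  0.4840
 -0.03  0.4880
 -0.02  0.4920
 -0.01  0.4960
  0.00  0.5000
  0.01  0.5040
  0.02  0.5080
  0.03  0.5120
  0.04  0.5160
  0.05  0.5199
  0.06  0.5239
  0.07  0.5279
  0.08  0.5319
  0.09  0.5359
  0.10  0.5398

0.4840

T = 0.6667;  σ√T = 0.2939
d₁ = [ln(286/284) + (0.071 + ½·0.36²)·0.6667] / (σ√T) = (0.0070 + 0.0905) / 0.2939 = 0.3319 ≈ 0.33
d₂ = 0.3319 − 0.2939 = 0.0379 ≈ 0.04
Risk-neutral Pr[S_T < K] = N(−d₂) = N(-0.04) = 0.4840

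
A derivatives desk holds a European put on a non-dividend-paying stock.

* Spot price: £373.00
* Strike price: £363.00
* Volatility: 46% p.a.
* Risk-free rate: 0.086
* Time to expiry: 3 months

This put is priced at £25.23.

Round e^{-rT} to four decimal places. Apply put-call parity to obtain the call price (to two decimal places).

£42.96

exp(−rT) = exp(−0.086·0.25) = 0.9787
Put-call parity: C − P = S − K·e^(−rT) = 373 − 363·0.9787 = 373 − 355.2681 = 17.7319
C = P + (C − P) = 25.23 + (17.7319) = 42.9619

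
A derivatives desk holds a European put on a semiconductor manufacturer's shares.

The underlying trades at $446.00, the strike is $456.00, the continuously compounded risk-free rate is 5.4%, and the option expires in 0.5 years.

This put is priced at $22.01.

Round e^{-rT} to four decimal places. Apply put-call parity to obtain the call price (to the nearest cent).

$24.14

exp(−rT) = exp(−0.054·0.5) = 0.9734
Put-call parity: C − P = S − K·e^(−rT) = 446 − 456·0.9734 = 446 − 443.8704 = 2.1296
C = P + (C − P) = 22.01 + (2.1296) = 24.1396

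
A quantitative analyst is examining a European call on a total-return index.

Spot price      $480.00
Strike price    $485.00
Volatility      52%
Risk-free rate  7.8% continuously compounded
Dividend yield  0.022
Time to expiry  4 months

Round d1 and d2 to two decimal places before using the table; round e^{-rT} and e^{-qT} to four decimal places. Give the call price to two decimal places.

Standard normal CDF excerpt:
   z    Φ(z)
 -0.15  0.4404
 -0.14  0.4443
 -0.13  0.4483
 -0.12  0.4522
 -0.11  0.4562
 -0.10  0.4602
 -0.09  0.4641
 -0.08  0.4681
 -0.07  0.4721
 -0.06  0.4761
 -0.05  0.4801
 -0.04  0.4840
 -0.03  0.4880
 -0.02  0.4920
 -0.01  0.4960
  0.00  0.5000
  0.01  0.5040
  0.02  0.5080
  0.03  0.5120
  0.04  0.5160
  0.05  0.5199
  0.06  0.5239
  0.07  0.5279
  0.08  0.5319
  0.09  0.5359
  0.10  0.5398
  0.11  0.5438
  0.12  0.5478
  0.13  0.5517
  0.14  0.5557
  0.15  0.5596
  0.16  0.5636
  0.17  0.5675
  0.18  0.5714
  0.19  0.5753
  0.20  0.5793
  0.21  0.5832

T = 0.3333;  σ√T = 0.3002
d₁ = [ln(480/485) + (0.078 − 0.022 + 0.52²/2)·0.3333] / 0.3002 = [-0.0104 + 0.0637] / 0.3002 = 0.1778 → 0.18
d₂ = d₁ − σ√T = 0.1778 − 0.3002 = -0.1225 → -0.12
exp(−qT) = exp(−0.022·0.3333) = 0.9927;  exp(−rT) = exp(−0.078·0.3333) = 0.9743
N(d₁) = N(0.18) = 0.5714;  N(d₂) = N(-0.12) = 0.4522
C = 480·0.9927·0.5714 − 485·0.9743·0.4522 = 272.2698 − 213.6806 = 58.5893

$58.59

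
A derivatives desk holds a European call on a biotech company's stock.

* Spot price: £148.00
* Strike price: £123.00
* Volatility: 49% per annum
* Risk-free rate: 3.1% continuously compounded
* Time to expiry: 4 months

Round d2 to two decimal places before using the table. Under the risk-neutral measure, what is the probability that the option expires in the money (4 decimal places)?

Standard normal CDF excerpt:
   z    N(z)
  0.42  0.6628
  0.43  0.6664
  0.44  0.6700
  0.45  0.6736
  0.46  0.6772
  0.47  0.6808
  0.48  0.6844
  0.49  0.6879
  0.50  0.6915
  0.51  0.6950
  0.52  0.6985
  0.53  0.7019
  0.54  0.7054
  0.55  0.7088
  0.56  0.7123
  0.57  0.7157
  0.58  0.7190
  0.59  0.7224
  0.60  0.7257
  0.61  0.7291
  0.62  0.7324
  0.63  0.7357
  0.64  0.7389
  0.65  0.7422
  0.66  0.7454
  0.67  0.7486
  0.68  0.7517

σ√T = 0.49·√0.3333 = 0.2829
d₁ = [ln(148/123) + (0.031 + 0.49²/2)·0.3333] / 0.2829 = [0.1850 + 0.0503] / 0.2829 = 0.8320 ⇒ 0.83
d₂ = d₁ − σ√T = 0.8320 − 0.2829 = 0.5491 ⇒ 0.55
Risk-neutral Pr[S_T > K] = N(d₂) = N(0.55) = 0.7088

0.7088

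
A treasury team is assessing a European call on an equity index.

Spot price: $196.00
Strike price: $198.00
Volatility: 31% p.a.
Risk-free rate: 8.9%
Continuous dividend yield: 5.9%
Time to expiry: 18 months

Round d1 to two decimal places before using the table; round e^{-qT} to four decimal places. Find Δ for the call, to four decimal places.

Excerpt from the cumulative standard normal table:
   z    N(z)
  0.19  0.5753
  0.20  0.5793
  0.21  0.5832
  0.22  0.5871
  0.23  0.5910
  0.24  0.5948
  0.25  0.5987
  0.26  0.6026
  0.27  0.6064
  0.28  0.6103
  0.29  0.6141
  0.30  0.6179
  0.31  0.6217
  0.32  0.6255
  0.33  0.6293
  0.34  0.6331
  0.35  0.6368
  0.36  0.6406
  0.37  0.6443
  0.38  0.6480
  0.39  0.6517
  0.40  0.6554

T = 1.5;  σ√T = 0.3797
d₁ = [ln(196/198) + (0.089 − 0.059 + ½·0.31²)·1.5] / (σ√T) = (-0.0102 + 0.1171) / 0.3797 = 0.2816 ≈ 0.28
N(d₁) = N(0.28) = 0.6103
Δ_call = exp(−qT)·N(d₁) = 0.9153·0.6103 = 0.5586

0.5586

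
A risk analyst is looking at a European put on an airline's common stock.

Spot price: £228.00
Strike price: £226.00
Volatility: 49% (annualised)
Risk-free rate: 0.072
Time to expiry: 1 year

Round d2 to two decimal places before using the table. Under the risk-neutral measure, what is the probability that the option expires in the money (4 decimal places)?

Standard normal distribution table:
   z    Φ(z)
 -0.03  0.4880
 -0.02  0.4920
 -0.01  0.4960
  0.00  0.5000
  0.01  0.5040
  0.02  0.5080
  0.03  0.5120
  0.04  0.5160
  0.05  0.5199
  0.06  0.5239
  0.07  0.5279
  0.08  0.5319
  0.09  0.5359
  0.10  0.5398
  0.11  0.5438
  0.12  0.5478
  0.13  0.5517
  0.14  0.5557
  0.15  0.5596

0.5319

T = 1;  σ√T = 0.4900
d₁ = [ln(228/226) + (0.072 + 0.49²/2)·1] / 0.4900 = [0.0088 + 0.1920] / 0.4900 = 0.4099 which rounds to 0.41
d₂ = d₁ − σ√T = 0.4099 − 0.4900 = -0.0801 which rounds to -0.08
Risk-neutral Pr[S_T < K] = N(−d₂) = N(0.08) = 0.5319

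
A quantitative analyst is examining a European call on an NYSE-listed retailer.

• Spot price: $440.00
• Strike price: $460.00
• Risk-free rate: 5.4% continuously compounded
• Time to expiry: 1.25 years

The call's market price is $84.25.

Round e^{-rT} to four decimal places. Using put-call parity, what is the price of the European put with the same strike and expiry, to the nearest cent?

$74.21

exp(−rT) = exp(−0.054·1.25) = 0.9347
Put-call parity: C − P = S − K·e^(−rT) = 440 − 460·0.9347 = 440 − 429.9620 = 10.0380
P = C − (C − P) = 84.25 − (10.0380) = 74.2120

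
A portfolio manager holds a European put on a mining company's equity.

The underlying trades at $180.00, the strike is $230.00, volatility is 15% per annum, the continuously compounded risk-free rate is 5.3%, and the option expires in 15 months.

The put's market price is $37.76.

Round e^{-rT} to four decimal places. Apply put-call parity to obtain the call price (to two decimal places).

$2.50

e^(−rT) = e^(−0.053·1.25) = 0.9359
Put-call parity: C − P = S − K·e^(−rT) = 180 − 230·0.9359 = 180 − 215.2570 = -35.2570
C = P + (C − P) = 37.76 + (-35.2570) = 2.5030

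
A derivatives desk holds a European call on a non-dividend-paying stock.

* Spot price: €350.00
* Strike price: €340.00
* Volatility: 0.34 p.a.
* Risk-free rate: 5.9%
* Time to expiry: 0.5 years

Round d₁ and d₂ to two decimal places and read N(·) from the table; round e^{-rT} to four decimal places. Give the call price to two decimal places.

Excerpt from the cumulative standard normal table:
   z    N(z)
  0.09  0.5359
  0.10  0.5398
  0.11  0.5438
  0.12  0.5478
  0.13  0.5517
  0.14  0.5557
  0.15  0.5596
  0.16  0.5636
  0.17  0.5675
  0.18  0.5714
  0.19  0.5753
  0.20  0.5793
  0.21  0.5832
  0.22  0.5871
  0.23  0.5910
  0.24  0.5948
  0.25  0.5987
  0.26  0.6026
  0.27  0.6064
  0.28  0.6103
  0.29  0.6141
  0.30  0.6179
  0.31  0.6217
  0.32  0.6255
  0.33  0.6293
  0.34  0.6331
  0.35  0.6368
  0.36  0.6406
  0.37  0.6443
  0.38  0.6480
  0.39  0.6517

€43.38

σ√T = 0.34 × 0.7071 = 0.2404
d₁ = [ln(350/340) + (0.059 + 0.34²/2)·0.5] / 0.2404 = [0.0290 + 0.0584] / 0.2404 = 0.3635 ≈ 0.36
d₂ = d₁ − σ√T = 0.3635 − 0.2404 = 0.1231 ≈ 0.12
e^(−rT) = e^(−0.059·0.5) = 0.9709
N(d₁) = N(0.36) = 0.6406;  N(d₂) = N(0.12) = 0.5478
C = 350·0.6406 − 340·0.9709·0.5478 = 224.2100 − 180.8321 = 43.3779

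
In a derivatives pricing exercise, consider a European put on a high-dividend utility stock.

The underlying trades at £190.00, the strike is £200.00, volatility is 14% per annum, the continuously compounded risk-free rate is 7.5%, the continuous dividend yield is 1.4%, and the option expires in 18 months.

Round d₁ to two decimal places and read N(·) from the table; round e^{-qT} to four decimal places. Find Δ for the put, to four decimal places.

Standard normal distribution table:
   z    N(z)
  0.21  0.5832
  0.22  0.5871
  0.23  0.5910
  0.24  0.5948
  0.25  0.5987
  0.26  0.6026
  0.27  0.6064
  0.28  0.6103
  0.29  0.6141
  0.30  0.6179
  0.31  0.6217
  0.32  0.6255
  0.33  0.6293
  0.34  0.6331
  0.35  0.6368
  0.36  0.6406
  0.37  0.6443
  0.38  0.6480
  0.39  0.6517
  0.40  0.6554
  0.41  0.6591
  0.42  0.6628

σ√T = 0.14·√1.5 = 0.1715
ln(S/K) + (r − q + σ²/2)T = ln(190/200) + (0.075 − 0.014 + 0.14²/2)·1.5 = -0.0513 + 0.1062 = 0.0549
d₁ = 0.0549 / 0.1715 = 0.3202 ≈ 0.32
N(d₁) = N(0.32) = 0.6255
Δ_put = exp(−qT)·(N(d₁) − 1) = 0.9792·(0.6255 − 1) = -0.3667

-0.3667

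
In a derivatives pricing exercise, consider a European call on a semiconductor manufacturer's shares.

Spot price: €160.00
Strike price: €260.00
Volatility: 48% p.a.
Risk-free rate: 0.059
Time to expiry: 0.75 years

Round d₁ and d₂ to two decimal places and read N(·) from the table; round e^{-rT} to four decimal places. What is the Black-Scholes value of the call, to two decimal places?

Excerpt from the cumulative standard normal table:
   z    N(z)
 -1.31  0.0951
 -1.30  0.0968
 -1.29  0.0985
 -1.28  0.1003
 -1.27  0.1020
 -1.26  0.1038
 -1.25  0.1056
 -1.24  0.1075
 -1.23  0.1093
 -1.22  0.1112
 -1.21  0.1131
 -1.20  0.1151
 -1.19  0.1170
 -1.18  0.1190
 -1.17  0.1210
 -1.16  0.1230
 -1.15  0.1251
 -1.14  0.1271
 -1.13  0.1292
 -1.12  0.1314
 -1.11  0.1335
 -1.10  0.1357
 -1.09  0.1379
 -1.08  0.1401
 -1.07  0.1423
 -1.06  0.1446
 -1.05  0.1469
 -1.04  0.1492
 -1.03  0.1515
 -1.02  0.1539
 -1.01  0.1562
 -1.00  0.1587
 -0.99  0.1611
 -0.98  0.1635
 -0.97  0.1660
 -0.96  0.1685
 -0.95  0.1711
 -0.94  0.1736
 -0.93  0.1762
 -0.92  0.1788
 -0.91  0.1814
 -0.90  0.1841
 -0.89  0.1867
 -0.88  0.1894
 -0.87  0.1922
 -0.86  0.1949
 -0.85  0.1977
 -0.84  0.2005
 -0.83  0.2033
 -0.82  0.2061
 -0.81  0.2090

T = 0.75;  σ√T = 0.4157
d₁ = [ln(160/260) + (0.059 + ½·0.48²)·0.75] / (σ√T) = (-0.4855 + 0.1306) / 0.4157 = -0.8537 which rounds to -0.85
d₂ = -0.8537 − 0.4157 = -1.2693 which rounds to -1.27
exp(−rT) = exp(−0.059·0.75) = 0.9567
N(d₁) = N(-0.85) = 0.1977;  N(d₂) = N(-1.27) = 0.1020
C = 160·0.1977 − 260·0.9567·0.1020 = 31.6320 − 25.3717 = 6.2603

€6.26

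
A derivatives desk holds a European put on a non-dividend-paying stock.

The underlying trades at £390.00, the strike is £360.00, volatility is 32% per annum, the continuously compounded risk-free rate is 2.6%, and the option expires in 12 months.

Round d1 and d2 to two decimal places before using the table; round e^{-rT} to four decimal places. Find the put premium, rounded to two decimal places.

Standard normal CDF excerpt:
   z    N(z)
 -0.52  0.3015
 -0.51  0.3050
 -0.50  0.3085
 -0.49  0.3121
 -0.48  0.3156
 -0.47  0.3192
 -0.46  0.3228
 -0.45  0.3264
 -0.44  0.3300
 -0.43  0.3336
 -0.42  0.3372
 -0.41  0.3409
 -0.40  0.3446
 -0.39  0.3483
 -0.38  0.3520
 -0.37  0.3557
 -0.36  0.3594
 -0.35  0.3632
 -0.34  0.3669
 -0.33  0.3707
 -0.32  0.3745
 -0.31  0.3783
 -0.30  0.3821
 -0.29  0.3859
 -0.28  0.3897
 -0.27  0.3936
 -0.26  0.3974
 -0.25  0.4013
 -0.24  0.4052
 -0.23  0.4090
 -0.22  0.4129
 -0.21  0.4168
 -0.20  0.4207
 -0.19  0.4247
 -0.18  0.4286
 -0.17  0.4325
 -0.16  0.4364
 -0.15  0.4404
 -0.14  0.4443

T = 1;  σ√T = 0.3200
d₁ = [ln(390/360) + (0.026 + 0.32²/2)·1] / 0.3200 = [0.0800 + 0.0772] / 0.3200 = 0.4914 ⇒ 0.49
d₂ = d₁ − σ√T = 0.4914 − 0.3200 = 0.1714 ⇒ 0.17
e^(−rT) = e^(−0.026·1) = 0.9743
P = 360·0.9743·N(-0.17) − 390·N(-0.49) = 360·0.9743·0.4325 − 390·0.3121 = 151.6985 − 121.7190 = 29.9795

£29.98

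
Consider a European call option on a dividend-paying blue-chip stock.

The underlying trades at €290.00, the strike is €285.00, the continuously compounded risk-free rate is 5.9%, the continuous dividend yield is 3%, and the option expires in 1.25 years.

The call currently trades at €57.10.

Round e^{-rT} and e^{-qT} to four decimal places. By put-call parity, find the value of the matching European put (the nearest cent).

€42.51

e^(−qT) = e^(−0.03·1.25) = 0.9632;  e^(−rT) = e^(−0.059·1.25) = 0.9289
Put-call parity: C − P = S·e^(−qT) − K·e^(−rT) = 290·0.9632 − 285·0.9289 = 279.3280 − 264.7365 = 14.5915
P = C − (C − P) = 57.10 − (14.5915) = 42.5085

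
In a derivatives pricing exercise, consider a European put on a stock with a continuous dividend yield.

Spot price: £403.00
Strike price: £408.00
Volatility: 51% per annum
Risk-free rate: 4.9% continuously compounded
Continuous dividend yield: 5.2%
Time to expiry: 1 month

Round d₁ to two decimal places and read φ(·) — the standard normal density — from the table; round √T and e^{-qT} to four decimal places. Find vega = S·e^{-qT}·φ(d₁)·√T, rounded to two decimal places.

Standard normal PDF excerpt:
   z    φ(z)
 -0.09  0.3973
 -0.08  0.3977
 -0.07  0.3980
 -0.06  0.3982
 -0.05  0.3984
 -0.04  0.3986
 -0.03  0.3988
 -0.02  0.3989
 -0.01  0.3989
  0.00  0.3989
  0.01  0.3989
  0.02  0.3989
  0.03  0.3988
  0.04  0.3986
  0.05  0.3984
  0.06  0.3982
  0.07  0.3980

T = 0.08333;  σ√T = 0.1472
d₁ = [ln(403/408) + (0.049 − 0.052 + 0.51²/2)·0.08333] / 0.1472 = [-0.0123 + 0.0106] / 0.1472 = -0.0118 which rounds to -0.01
√T = √0.08333 = 0.2887
φ(d₁) = φ(-0.01) = 0.3989
exp(−qT) = exp(−0.052·0.08333) = 0.9957
vega = S·exp(−qT)·φ(d₁)·√T = 403·0.9957·0.3989·0.2887 = 46.2109

46.21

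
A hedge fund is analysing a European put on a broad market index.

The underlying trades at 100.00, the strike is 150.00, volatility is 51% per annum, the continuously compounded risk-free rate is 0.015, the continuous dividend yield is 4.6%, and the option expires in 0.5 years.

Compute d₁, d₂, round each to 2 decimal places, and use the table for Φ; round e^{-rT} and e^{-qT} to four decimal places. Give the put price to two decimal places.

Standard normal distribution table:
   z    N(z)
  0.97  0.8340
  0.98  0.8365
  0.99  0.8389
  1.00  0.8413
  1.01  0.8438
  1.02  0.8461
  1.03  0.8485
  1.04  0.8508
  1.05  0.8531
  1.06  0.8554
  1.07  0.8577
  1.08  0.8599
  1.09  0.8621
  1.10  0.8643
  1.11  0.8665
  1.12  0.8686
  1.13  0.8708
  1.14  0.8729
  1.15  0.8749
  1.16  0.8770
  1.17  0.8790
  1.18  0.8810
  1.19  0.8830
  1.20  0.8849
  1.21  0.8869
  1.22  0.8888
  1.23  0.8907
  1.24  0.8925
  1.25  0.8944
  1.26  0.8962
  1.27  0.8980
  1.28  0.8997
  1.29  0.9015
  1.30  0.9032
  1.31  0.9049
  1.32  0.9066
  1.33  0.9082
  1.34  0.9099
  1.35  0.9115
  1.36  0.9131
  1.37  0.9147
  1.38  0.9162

53.71

σ√T = 0.51 × 0.7071 = 0.3606
d₁ = [ln(100/150) + (0.015 − 0.046 + ½·0.51²)·0.5] / (σ√T) = (-0.4055 + 0.0495) / 0.3606 = -0.9870 → -0.99
d₂ = -0.9870 − 0.3606 = -1.3476 → -1.35
e^(−qT) = e^(−0.046·0.5) = 0.9773;  e^(−rT) = e^(−0.015·0.5) = 0.9925
N(−d₂) = N(1.35) = 0.9115;  N(−d₁) = N(0.99) = 0.8389
P = 150·0.9925·0.9115 − 100·0.9773·0.8389 = 135.6996 − 81.9857 = 53.7139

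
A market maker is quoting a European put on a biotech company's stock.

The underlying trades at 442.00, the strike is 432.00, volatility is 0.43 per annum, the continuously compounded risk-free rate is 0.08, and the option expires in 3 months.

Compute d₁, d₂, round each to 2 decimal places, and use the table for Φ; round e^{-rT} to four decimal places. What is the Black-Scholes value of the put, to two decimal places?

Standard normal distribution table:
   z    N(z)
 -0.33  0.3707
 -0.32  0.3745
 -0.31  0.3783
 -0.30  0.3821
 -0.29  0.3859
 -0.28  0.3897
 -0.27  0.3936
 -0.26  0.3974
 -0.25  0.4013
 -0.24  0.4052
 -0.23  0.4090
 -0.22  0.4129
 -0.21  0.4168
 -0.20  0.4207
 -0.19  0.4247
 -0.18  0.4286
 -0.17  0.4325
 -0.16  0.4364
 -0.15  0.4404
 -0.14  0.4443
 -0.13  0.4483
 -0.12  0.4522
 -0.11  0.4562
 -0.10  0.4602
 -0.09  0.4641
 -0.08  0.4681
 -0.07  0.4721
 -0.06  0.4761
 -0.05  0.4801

29.31

T = 0.25;  σ√T = 0.2150
d₁ = [ln(442/432) + (0.08 + 0.43²/2)·0.25] / 0.2150 = [0.0229 + 0.0431] / 0.2150 = 0.3070 ⇒ 0.31
d₂ = d₁ − σ√T = 0.3070 − 0.2150 = 0.0920 ⇒ 0.09
e^(−rT) = e^(−0.08·0.25) = 0.9802
N(−d₂) = N(-0.09) = 0.4641;  N(−d₁) = N(-0.31) = 0.3783
P = 432·0.9802·0.4641 − 442·0.3783 = 196.5215 − 167.2086 = 29.3129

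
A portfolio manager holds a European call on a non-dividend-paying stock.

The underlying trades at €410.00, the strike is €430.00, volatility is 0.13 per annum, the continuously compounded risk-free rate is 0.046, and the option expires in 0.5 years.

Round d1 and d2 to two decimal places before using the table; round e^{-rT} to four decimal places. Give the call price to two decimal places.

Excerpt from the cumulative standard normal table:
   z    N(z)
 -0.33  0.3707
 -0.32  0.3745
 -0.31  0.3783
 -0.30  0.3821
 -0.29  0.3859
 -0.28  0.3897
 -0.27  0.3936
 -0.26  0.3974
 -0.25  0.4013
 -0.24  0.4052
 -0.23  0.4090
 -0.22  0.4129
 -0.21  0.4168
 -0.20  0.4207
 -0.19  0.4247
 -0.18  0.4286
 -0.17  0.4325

σ√T = 0.13 × 0.7071 = 0.0919
ln(S/K) + (r + σ²/2)T = ln(410/430) + (0.046 + 0.13²/2)·0.5 = -0.0476 + 0.0272 = -0.0204
d₁ = -0.0204 / 0.0919 = -0.2220 ⇒ -0.22
d₂ = d₁ − σ√T = -0.2220 − 0.0919 = -0.3139 ⇒ -0.31
exp(−rT) = exp(−0.046·0.5) = 0.9773
N(d₁) = N(-0.22) = 0.4129;  N(d₂) = N(-0.31) = 0.3783
C = 410·0.4129 − 430·0.9773·0.3783 = 169.2890 − 158.9764 = 10.3126

€10.31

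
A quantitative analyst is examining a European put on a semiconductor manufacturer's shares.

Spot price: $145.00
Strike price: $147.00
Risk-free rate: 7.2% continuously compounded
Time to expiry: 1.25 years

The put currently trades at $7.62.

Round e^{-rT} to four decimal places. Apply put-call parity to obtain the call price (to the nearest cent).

$18.28

e^(−rT) = e^(−0.072·1.25) = 0.9139
Put-call parity: C − P = S − K·e^(−rT) = 145 − 147·0.9139 = 145 − 134.3433 = 10.6567
C = P + (C − P) = 7.62 + (10.6567) = 18.2767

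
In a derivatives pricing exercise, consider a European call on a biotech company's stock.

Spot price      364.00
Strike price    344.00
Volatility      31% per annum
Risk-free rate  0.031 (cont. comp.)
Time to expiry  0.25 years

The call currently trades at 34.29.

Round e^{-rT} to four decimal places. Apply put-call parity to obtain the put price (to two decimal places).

11.64

e^(−rT) = e^(−0.031·0.25) = 0.9923
Put-call parity: C − P = S − K·e^(−rT) = 364 − 344·0.9923 = 364 − 341.3512 = 22.6488
P = C − (C − P) = 34.29 − (22.6488) = 11.6412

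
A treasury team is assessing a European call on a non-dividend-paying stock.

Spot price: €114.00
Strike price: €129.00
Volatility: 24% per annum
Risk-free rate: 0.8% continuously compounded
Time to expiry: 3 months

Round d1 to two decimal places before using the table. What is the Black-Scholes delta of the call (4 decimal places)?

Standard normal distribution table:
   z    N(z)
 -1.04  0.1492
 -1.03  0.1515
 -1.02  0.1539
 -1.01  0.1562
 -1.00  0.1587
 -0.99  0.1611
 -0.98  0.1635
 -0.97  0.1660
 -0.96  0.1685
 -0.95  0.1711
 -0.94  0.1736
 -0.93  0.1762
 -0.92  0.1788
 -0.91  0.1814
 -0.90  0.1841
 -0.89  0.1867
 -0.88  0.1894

0.1711

T = 0.25;  σ√T = 0.1200
d₁ = [ln(114/129) + (0.008 + 0.24²/2)·0.25] / 0.1200 = [-0.1236 + 0.0092] / 0.1200 = -0.9534 ⇒ -0.95
N(d₁) = N(-0.95) = 0.1711
Δ_call = N(d₁) = 0.1711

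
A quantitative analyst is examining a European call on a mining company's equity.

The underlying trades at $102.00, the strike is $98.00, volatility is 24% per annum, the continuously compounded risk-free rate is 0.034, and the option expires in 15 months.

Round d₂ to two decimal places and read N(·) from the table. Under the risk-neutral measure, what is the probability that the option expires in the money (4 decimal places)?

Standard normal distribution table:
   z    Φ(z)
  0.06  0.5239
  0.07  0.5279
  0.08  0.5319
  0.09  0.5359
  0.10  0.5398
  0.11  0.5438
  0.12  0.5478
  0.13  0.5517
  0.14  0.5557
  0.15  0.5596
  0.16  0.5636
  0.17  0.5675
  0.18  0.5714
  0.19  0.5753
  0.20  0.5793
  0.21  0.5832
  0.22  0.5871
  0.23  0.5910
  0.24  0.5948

σ√T = 0.24·√1.25 = 0.2683
d₁ = [ln(102/98) + (0.034 + ½·0.24²)·1.25] / (σ√T) = (0.0400 + 0.0785) / 0.2683 = 0.4416 which rounds to 0.44
d₂ = 0.4416 − 0.2683 = 0.1733 which rounds to 0.17
Risk-neutral Pr[S_T > K] = N(d₂) = N(0.17) = 0.5675

0.5675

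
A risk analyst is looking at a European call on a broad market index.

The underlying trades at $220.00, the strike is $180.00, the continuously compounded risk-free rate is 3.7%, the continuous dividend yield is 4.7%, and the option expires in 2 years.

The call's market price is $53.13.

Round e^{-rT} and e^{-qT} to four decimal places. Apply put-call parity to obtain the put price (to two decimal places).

exp(−qT) = exp(−0.047·2) = 0.9103;  exp(−rT) = exp(−0.037·2) = 0.9287
Put-call parity: C − P = S·e^(−qT) − K·e^(−rT) = 220·0.9103 − 180·0.9287 = 200.2660 − 167.1660 = 33.1000
P = C − (C − P) = 53.13 − (33.1000) = 20.0300

$20.03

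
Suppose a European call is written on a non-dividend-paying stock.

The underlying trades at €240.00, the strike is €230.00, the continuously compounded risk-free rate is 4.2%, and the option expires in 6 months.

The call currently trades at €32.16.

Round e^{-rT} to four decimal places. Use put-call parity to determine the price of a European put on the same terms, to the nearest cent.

exp(−rT) = exp(−0.042·0.5) = 0.9792
Put-call parity: C − P = S − K·e^(−rT) = 240 − 230·0.9792 = 240 − 225.2160 = 14.7840
P = C − (C − P) = 32.16 − (14.7840) = 17.3760

€17.38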